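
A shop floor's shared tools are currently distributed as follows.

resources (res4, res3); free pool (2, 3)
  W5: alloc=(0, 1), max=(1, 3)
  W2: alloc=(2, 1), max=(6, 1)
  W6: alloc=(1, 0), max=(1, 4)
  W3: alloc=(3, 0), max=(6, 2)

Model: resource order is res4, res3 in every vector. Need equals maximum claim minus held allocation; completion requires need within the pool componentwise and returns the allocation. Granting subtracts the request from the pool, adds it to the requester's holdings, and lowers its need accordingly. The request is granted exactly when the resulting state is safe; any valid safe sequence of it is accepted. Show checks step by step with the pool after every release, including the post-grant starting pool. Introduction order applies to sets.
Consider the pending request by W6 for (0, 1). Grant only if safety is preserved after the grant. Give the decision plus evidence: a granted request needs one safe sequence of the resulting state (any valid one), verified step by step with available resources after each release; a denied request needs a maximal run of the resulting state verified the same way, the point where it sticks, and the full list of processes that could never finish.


GRANT — the state after the grant stays safe, e.g. via W5, W6, W3, W2.
Key observation: the transfer keeps a workable pool ((2, 2)); W5 starts the safe sequence.
Step-by-step check of the post-grant state:
  pool = (2, 2)
  run W5 (needs (1, 2), free (2, 2)); after release of (0, 1) the pool is (2, 3)
  run W6 (needs (0, 3), free (2, 3)); after release of (1, 1) the pool is (3, 4)
  run W3 (needs (3, 2), free (3, 4)); after release of (3, 0) the pool is (6, 4)
  run W2 (needs (4, 0), free (6, 4)); after release of (2, 1) the pool is (8, 5)


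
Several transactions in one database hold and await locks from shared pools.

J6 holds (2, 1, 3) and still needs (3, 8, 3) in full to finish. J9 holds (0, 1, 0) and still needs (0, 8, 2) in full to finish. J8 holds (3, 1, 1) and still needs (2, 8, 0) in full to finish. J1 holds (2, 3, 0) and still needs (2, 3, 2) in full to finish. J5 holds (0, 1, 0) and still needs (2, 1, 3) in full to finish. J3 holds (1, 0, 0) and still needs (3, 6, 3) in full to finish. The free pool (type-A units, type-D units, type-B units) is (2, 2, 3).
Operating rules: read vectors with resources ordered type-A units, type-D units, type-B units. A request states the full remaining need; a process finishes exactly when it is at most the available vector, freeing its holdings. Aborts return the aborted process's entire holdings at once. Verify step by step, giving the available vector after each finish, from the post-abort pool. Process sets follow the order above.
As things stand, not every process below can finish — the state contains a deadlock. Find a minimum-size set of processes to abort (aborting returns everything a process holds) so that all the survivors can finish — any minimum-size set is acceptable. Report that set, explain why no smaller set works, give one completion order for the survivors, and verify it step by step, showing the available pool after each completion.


Abort J9 and J8.
Key observation: the deadlocked J6 becomes finishable only because J9 and J8 released (3, 2, 1); it completes at step 4 below.
Why nothing smaller works — every single abort fails: J6 alone leaves J9 blocked (short on type-D units); J9 alone leaves J6 blocked (short on type-D units); J8 alone leaves J6 blocked (short on type-D units); J1 alone leaves J6 blocked (short on type-D units); J5 alone leaves J6 blocked (short on type-D units); J3 alone leaves J6 blocked (short on type-D units).
One survivor order: J1, J3, J5, J6. Verifying each step (post-abort pool first):
  pool = (5, 4, 4)
  J1: need (2, 3, 2) fits (5, 4, 4); releases (2, 3, 0), pool now (7, 7, 4)
  J3: need (3, 6, 3) fits (7, 7, 4); releases (1, 0, 0), pool now (8, 7, 4)
  J5: need (2, 1, 3) fits (8, 7, 4); releases (0, 1, 0), pool now (8, 8, 4)
  J6: need (3, 8, 3) fits (8, 8, 4); releases (2, 1, 3), pool now (10, 9, 7)


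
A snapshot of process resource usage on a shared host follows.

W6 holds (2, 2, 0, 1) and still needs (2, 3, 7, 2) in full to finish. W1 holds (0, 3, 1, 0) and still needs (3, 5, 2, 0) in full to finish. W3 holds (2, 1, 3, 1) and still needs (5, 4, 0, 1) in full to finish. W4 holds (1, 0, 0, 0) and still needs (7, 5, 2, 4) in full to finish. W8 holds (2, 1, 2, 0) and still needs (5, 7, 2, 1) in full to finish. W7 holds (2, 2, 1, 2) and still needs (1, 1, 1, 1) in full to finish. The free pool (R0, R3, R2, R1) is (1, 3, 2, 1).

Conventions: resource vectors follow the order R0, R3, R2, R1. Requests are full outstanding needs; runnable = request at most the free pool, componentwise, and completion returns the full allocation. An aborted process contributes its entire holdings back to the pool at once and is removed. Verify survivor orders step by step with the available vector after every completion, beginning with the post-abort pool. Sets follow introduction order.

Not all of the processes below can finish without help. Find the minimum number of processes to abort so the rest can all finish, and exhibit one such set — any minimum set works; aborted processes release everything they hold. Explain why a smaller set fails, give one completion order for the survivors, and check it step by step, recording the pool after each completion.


Abort W8.
Key observation: W3 had no path to completion before; after the abort of W8 ((2, 1, 2, 0) returned), step 3 is where it fits.
Why nothing smaller works: aborting no one leaves the state deadlocked as given.
One survivor order: W7, W1, W3, W4, W6. Check, step by step (post-abort pool first):
  pool = (3, 4, 4, 1)
  run W7 (needs (1, 1, 1, 1), free (3, 4, 4, 1)); after release of (2, 2, 1, 2) the pool is (5, 6, 5, 3)
  run W1 (needs (3, 5, 2, 0), free (5, 6, 5, 3)); after release of (0, 3, 1, 0) the pool is (5, 9, 6, 3)
  run W3 (needs (5, 4, 0, 1), free (5, 9, 6, 3)); after release of (2, 1, 3, 1) the pool is (7, 10, 9, 4)
  run W4 (needs (7, 5, 2, 4), free (7, 10, 9, 4)); after release of (1, 0, 0, 0) the pool is (8, 10, 9, 4)
  run W6 (needs (2, 3, 7, 2), free (8, 10, 9, 4)); after release of (2, 2, 0, 1) the pool is (10, 12, 9, 5)


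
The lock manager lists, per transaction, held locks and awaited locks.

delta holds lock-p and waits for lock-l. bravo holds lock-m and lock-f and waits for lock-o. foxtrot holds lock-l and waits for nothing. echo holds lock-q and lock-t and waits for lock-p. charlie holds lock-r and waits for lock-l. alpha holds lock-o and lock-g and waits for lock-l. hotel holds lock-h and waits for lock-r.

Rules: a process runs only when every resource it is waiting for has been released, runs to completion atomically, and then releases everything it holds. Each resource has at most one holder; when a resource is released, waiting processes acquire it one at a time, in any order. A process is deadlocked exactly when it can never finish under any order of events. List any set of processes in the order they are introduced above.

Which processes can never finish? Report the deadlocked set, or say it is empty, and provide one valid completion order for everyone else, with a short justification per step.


No process is deadlocked.
Key observation: the wait relation is loop-free; peeling off processes with no waits unwinds the whole state.
One completion order for the rest: foxtrot, charlie, hotel, delta, alpha, bravo, echo.
Verifying each step:
  run foxtrot (it waits on nothing); releases lock-l
  charlie: everything it awaited (lock-l) is free; runs, freeing lock-r
  hotel: everything it awaited (lock-r) is free; runs, freeing lock-h
  delta: everything it awaited (lock-l) is free; runs, freeing lock-p
  alpha: everything it awaited (lock-l) is free; runs, freeing lock-o and lock-g
  bravo: everything it awaited (lock-o) is free; runs, freeing lock-m and lock-f
  echo: everything it awaited (lock-p) is free; runs, freeing lock-q and lock-t


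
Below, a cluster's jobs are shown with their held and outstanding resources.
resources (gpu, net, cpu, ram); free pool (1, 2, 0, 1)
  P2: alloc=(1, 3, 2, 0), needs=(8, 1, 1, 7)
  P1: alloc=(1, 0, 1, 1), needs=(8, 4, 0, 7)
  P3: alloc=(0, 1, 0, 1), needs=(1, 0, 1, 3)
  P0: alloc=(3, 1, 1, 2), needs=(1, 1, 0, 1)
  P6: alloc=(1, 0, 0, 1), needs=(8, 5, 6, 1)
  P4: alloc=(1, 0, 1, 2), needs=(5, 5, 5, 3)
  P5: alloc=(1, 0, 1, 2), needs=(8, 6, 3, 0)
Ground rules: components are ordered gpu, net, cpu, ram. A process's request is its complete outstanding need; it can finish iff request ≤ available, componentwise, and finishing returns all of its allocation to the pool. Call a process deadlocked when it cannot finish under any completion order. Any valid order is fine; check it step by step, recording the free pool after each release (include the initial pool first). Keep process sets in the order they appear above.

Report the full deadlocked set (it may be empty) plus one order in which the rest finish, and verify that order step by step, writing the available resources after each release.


Deadlocked: P2, P1, P6, P4 and P5.
Key observation: after P0, P3 complete, (4, 4, 1, 4) is the best the pool ever gets, yet each leftover process wants more gpu.
A valid finishing order for the others: P0, P3. Step-by-step check:
  pool = (1, 2, 0, 1)
  P0 needs (1, 1, 0, 1) <= (1, 2, 0, 1) -> finishes; pool += (3, 1, 1, 2) = (4, 3, 1, 3)
  P3 needs (1, 0, 1, 3) <= (4, 3, 1, 3) -> finishes; pool += (0, 1, 0, 1) = (4, 4, 1, 4)
The blocked processes can never fit:
  P2 still needs (8, 1, 1, 7) but only (4, 4, 1, 4) is free — short on gpu and ram
  P1 still needs (8, 4, 0, 7) but only (4, 4, 1, 4) is free — short on gpu and ram
  P6 still needs (8, 5, 6, 1) but only (4, 4, 1, 4) is free — short on gpu, net and cpu
  P4 still needs (5, 5, 5, 3) but only (4, 4, 1, 4) is free — short on gpu, net and cpu
  P5 still needs (8, 6, 3, 0) but only (4, 4, 1, 4) is free — short on gpu, net and cpu


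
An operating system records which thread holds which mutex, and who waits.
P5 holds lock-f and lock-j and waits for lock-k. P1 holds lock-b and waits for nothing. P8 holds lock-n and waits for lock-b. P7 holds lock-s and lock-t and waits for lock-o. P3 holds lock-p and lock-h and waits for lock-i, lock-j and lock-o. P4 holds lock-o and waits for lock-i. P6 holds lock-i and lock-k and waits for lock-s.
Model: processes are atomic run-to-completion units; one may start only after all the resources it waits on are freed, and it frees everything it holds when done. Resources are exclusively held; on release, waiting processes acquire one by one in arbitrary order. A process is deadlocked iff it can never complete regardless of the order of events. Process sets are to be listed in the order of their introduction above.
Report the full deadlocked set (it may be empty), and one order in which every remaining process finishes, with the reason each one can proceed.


Deadlocked set: P5, P7, P3, P4 and P6.
Key observation: nobody on the ring P6 -> P7 -> P4 -> P6 can start until another member finishes, which never happens; P5 and P3 wait into the deadlock from upstream.
The rest can finish in the order P1, P8.
Walking it through:
  P1: no waits; runs immediately, freeing lock-b
  P8: everything it awaited (lock-b) is free; runs, freeing lock-n


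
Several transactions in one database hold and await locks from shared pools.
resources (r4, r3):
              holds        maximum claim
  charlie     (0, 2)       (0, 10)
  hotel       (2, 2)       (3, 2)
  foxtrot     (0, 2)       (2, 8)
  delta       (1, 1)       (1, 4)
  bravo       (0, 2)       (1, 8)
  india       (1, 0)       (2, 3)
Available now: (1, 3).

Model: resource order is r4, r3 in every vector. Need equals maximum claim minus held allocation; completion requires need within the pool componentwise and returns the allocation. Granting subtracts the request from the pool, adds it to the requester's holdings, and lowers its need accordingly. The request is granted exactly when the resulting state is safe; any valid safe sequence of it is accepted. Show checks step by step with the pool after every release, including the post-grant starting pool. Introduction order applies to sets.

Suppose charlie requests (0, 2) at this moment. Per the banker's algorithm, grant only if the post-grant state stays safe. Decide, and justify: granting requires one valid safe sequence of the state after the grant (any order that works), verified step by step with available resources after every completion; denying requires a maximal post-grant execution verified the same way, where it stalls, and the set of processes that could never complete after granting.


DENY. Granting would leave the state unsafe.
Key observation: the pool after hotel, delta, india is (5, 4); every surviving request exceeds it in r3, so progress ends there.
After a pretend grant, a maximal execution: hotel, delta, india — then nothing else fits. Check, step by step:
  pool = (1, 1)
  hotel: need (1, 0) fits (1, 1); releases (2, 2), pool now (3, 3)
  delta: need (0, 3) fits (3, 3); releases (1, 1), pool now (4, 4)
  india: need (1, 3) fits (4, 4); releases (1, 0), pool now (5, 4)
  charlie cannot run: need (0, 6) vs free (5, 4) (insufficient r3)
  foxtrot cannot run: need (2, 6) vs free (5, 4) (insufficient r3)
  bravo cannot run: need (1, 6) vs free (5, 4) (insufficient r3)
Processes that could never finish after the grant: charlie, foxtrot and bravo.


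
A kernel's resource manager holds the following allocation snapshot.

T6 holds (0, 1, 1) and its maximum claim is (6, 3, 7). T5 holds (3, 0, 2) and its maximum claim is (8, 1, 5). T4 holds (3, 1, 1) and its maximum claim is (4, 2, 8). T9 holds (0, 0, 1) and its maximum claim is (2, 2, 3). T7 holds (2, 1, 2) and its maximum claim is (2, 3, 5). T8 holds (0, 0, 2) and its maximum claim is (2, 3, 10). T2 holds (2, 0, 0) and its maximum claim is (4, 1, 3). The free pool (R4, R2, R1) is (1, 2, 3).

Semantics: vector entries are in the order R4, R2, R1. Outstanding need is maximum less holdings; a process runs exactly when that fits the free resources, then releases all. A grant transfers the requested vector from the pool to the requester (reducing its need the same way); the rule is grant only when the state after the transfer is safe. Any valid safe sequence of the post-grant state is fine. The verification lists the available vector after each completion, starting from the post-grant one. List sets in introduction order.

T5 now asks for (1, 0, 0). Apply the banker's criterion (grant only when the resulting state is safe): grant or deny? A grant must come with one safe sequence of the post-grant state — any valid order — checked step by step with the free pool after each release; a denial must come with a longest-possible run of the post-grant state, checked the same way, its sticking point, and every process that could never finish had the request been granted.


GRANT: granting preserves safety; a valid post-grant sequence is T7, T2, T5, T6, T4, T9, T8.
Key observation: the grant leaves (0, 2, 3) free — enough for T7, whose release restarts the cascade.
Check on the post-grant state, step by step:
  pool = (0, 2, 3)
  run T7 (needs (0, 2, 3), free (0, 2, 3)); after release of (2, 1, 2) the pool is (2, 3, 5)
  run T2 (needs (2, 1, 3), free (2, 3, 5)); after release of (2, 0, 0) the pool is (4, 3, 5)
  run T5 (needs (4, 1, 3), free (4, 3, 5)); after release of (4, 0, 2) the pool is (8, 3, 7)
  run T6 (needs (6, 2, 6), free (8, 3, 7)); after release of (0, 1, 1) the pool is (8, 4, 8)
  run T4 (needs (1, 1, 7), free (8, 4, 8)); after release of (3, 1, 1) the pool is (11, 5, 9)
  run T9 (needs (2, 2, 2), free (11, 5, 9)); after release of (0, 0, 1) the pool is (11, 5, 10)
  run T8 (needs (2, 3, 8), free (11, 5, 10)); after release of (0, 0, 2) the pool is (11, 5, 12)


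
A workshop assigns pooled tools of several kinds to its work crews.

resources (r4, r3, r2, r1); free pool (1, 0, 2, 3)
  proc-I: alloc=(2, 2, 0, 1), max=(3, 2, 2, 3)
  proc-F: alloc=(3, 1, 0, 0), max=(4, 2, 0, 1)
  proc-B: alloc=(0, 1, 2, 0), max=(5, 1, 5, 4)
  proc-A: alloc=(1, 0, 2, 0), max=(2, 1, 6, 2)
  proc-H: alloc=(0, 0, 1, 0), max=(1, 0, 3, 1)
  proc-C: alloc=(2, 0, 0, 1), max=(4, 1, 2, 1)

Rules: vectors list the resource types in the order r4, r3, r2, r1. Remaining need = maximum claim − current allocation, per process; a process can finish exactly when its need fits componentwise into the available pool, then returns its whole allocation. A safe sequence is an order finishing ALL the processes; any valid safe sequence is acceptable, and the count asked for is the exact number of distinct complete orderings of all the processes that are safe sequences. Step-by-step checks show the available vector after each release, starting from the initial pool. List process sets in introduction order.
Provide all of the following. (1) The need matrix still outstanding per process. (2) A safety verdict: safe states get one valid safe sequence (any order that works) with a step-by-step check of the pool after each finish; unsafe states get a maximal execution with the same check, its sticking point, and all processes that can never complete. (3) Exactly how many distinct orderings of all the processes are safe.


(1) Outstanding need per process (order r4, r3, r2, r1):
  proc-I: (1, 0, 2, 2)
  proc-F: (1, 1, 0, 1)
  proc-B: (5, 0, 3, 4)
  proc-A: (1, 1, 4, 2)
  proc-H: (1, 0, 2, 1)
  proc-C: (2, 1, 2, 0)
(2) SAFE, for example via the order proc-I, proc-H, proc-F, proc-B, proc-A, proc-C.
Key observation: proc-I marks the first exact bind of the order: its need (1, 0, 2, 2) fits the free (1, 0, 2, 3) with zero slack on a requested resource.
Walking it through:
  pool = (1, 0, 2, 3)
  proc-I: need (1, 0, 2, 2) fits (1, 0, 2, 3); releases (2, 2, 0, 1), pool now (3, 2, 2, 4)
  proc-H: need (1, 0, 2, 1) fits (3, 2, 2, 4); releases (0, 0, 1, 0), pool now (3, 2, 3, 4)
  proc-F: need (1, 1, 0, 1) fits (3, 2, 3, 4); releases (3, 1, 0, 0), pool now (6, 3, 3, 4)
  proc-B: need (5, 0, 3, 4) fits (6, 3, 3, 4); releases (0, 1, 2, 0), pool now (6, 4, 5, 4)
  proc-A: need (1, 1, 4, 2) fits (6, 4, 5, 4); releases (1, 0, 2, 0), pool now (7, 4, 7, 4)
  proc-C: need (2, 1, 2, 0) fits (7, 4, 7, 4); releases (2, 0, 0, 1), pool now (9, 4, 7, 5)
(3) Exactly 20 of the possible complete orderings are safe sequences.


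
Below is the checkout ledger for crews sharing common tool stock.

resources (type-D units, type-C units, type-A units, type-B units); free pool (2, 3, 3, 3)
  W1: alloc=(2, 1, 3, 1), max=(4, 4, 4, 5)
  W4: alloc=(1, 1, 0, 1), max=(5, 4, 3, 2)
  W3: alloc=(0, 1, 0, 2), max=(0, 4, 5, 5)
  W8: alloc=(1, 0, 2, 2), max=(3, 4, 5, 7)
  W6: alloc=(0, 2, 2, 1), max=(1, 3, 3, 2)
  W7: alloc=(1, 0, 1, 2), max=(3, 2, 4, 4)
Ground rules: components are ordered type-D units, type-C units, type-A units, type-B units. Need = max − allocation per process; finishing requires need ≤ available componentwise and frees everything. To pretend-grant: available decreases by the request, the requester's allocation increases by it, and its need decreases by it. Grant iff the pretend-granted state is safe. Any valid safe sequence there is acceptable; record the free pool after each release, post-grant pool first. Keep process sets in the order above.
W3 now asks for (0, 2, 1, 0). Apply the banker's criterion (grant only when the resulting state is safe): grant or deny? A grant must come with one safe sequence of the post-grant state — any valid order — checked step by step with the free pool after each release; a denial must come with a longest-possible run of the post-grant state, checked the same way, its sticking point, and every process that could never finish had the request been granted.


GRANT: granting preserves safety; a valid post-grant sequence is W6, W3, W8, W1, W4, W7.
Key observation: after the grant the pool drops to (2, 1, 2, 3), which still lets W6 finish first and unwind the rest.
Check on the post-grant state, step by step:
  pool = (2, 1, 2, 3)
  run W6 (needs (1, 1, 1, 1), free (2, 1, 2, 3)); after release of (0, 2, 2, 1) the pool is (2, 3, 4, 4)
  run W3 (needs (0, 1, 4, 3), free (2, 3, 4, 4)); after release of (0, 3, 1, 2) the pool is (2, 6, 5, 6)
  run W8 (needs (2, 4, 3, 5), free (2, 6, 5, 6)); after release of (1, 0, 2, 2) the pool is (3, 6, 7, 8)
  run W1 (needs (2, 3, 1, 4), free (3, 6, 7, 8)); after release of (2, 1, 3, 1) the pool is (5, 7, 10, 9)
  run W4 (needs (4, 3, 3, 1), free (5, 7, 10, 9)); after release of (1, 1, 0, 1) the pool is (6, 8, 10, 10)
  run W7 (needs (2, 2, 3, 2), free (6, 8, 10, 10)); after release of (1, 0, 1, 2) the pool is (7, 8, 11, 12)


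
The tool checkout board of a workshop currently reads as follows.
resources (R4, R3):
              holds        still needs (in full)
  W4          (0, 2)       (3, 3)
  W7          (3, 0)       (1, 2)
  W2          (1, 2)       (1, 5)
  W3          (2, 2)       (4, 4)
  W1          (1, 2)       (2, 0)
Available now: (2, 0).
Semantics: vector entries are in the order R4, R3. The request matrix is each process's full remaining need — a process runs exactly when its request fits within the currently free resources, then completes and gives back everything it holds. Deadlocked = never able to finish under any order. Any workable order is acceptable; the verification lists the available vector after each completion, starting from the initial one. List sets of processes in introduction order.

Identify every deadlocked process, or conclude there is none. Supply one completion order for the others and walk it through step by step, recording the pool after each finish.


The deadlocked set is W4, W2 and W3.
Key observation: even finishing W1, W7 leaves just (6, 2) free — too little R3 for any of the remaining processes.
A valid finishing order for the others: W1, W7. Walking it through:
  pool = (2, 0)
  run W1 (needs (2, 0), free (2, 0)); after release of (1, 2) the pool is (3, 2)
  run W7 (needs (1, 2), free (3, 2)); after release of (3, 0) the pool is (6, 2)
None of the blocked processes ever fits:
  W4 still needs (3, 3) but only (6, 2) is free — short on R3
  W2 still needs (1, 5) but only (6, 2) is free — short on R3
  W3 still needs (4, 4) but only (6, 2) is free — short on R3


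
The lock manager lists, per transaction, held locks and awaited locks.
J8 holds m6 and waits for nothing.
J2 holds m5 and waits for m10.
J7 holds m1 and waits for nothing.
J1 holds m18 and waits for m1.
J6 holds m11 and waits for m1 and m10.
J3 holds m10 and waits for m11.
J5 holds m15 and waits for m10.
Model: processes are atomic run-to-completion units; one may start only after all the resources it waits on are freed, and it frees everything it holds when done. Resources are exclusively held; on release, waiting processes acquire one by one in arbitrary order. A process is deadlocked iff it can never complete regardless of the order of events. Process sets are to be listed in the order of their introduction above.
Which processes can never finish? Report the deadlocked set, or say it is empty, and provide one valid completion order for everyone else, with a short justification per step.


The deadlocked set is J2, J6, J3 and J5.
Key observation: J3 -> J6 -> J3 is a circular wait — nothing in it can go first; J2 and J5 wait into the deadlock from upstream.
The rest can finish in the order J7, J8, J1.
Verifying each step:
  J7: no waits; runs immediately, freeing m1
  J8: no waits; runs immediately, freeing m6
  J1: everything it awaited (m1) is free; runs, freeing m18


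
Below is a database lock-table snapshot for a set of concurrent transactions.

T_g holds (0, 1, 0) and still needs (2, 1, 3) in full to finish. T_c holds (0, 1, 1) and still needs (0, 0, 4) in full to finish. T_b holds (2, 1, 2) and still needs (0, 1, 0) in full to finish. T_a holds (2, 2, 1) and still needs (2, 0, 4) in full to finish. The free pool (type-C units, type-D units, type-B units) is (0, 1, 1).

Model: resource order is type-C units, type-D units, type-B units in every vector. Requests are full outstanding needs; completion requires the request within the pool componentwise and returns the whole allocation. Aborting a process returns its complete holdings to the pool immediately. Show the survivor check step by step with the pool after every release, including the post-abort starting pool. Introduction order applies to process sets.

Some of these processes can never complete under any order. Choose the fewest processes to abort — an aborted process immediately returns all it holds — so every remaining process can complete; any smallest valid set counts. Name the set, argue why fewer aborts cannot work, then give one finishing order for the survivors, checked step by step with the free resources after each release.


The answer: abort T_a.
Key observation: aborting T_a returns (2, 2, 1), and T_c — hopeless before — runs at step 3 with the returned capacity in the pool.
No smaller set exists: with zero aborts the deadlock remains.
One survivor order: T_b, T_g, T_c. Check, step by step (post-abort pool first):
  pool = (2, 3, 2)
  T_b: need (0, 1, 0) fits (2, 3, 2); releases (2, 1, 2), pool now (4, 4, 4)
  T_g: need (2, 1, 3) fits (4, 4, 4); releases (0, 1, 0), pool now (4, 5, 4)
  T_c: need (0, 0, 4) fits (4, 5, 4); releases (0, 1, 1), pool now (4, 6, 5)


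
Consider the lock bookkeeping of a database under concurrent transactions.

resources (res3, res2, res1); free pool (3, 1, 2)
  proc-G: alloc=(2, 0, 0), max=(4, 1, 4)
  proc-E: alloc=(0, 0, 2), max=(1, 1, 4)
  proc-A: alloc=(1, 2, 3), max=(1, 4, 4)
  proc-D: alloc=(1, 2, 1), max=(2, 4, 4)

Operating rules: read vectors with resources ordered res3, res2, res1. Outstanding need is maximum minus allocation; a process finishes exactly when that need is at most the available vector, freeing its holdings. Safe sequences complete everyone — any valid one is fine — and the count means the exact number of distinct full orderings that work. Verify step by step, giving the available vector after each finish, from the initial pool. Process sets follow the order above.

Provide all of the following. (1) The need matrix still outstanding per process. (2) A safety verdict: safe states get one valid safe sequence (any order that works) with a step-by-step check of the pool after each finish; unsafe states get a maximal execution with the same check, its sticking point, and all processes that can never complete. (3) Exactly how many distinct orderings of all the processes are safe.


(1) Remaining need (order res3, res2, res1):
  proc-G: (2, 1, 4)
  proc-E: (1, 1, 2)
  proc-A: (0, 2, 1)
  proc-D: (1, 2, 3)
(2) UNSAFE — no complete ordering exists.
Key observation: res2 is the bottleneck — with proc-E, proc-G done the pool holds (5, 1, 4), short of every remaining need.
A maximal execution: proc-E, proc-G — then nothing else fits. Verifying each step:
  pool = (3, 1, 2)
  run proc-E (needs (1, 1, 2), free (3, 1, 2)); after release of (0, 0, 2) the pool is (3, 1, 4)
  run proc-G (needs (2, 1, 4), free (3, 1, 4)); after release of (2, 0, 0) the pool is (5, 1, 4)
  proc-A cannot run: need (0, 2, 1) vs free (5, 1, 4) (insufficient res2)
  proc-D cannot run: need (1, 2, 3) vs free (5, 1, 4) (insufficient res2)
Processes that can never finish: proc-A and proc-D.
(3) Exactly 0 of the possible complete orderings are safe sequences.


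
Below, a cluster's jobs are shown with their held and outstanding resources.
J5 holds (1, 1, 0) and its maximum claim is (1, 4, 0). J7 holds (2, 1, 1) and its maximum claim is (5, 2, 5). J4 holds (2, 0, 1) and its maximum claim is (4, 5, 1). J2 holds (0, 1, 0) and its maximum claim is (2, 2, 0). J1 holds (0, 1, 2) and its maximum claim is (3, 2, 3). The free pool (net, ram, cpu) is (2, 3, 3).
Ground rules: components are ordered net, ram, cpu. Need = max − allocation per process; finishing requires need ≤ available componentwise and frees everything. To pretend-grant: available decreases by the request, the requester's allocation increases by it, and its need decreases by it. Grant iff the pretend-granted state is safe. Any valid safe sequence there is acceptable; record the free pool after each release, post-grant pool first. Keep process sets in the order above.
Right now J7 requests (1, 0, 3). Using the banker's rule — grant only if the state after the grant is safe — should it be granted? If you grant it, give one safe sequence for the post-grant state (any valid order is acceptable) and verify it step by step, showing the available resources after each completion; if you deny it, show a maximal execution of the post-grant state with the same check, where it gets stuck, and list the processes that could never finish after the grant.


GRANT. The post-grant state is safe; one safe sequence: J5, J2, J4, J1, J7.
Key observation: (1, 3, 0) free after granting still covers J5 first, and each release covers the next.
Step-by-step check of the post-grant state:
  pool = (1, 3, 0)
  J5: need (0, 3, 0) fits (1, 3, 0); releases (1, 1, 0), pool now (2, 4, 0)
  J2: need (2, 1, 0) fits (2, 4, 0); releases (0, 1, 0), pool now (2, 5, 0)
  J4: need (2, 5, 0) fits (2, 5, 0); releases (2, 0, 1), pool now (4, 5, 1)
  J1: need (3, 1, 1) fits (4, 5, 1); releases (0, 1, 2), pool now (4, 6, 3)
  J7: need (2, 1, 1) fits (4, 6, 3); releases (3, 1, 4), pool now (7, 7, 7)


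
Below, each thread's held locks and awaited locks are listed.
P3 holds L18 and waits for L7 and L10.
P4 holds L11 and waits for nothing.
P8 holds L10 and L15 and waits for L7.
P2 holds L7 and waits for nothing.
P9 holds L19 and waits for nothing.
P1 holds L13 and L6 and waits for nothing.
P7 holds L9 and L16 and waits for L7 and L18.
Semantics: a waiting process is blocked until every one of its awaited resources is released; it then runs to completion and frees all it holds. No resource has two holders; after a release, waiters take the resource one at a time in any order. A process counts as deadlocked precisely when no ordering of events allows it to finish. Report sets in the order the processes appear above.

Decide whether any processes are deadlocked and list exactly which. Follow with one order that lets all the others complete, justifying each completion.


No process is deadlocked.
Key observation: all waits point, directly or indirectly, at processes that can finish, so nothing is permanently blocked.
The rest can finish in the order P1, P2, P8, P9, P3, P4, P7.
Verifying each step:
  P1: no waits; runs immediately, freeing L13 and L6
  P2: no waits; runs immediately, freeing L7
  P8 waits on L7 — all released -> runs and releases L10 and L15
  P9: no waits; runs immediately, freeing L19
  P3 waits on L7 and L10 — all released -> runs and releases L18
  P4: no waits; runs immediately, freeing L11
  P7 waits on L7 and L18 — all released -> runs and releases L9 and L16


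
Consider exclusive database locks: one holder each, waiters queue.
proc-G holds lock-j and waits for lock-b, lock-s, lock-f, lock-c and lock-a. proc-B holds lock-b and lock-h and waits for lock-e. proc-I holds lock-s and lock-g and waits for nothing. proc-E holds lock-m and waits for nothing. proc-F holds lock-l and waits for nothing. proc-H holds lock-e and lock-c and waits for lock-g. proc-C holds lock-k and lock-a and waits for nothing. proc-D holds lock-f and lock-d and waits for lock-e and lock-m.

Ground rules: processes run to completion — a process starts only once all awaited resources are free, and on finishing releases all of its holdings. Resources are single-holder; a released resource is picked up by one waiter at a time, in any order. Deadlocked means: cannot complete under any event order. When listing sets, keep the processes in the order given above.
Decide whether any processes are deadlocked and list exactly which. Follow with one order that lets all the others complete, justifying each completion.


No process is deadlocked.
Key observation: the waits form no ring: some process can always run, and its releases unblock the others one by one.
One completion order for the rest: proc-I, proc-H, proc-E, proc-F, proc-C, proc-B, proc-D, proc-G.
Step-by-step check:
  proc-I: no waits; runs immediately, freeing lock-s and lock-g
  run proc-H (all its waits — lock-g — are resolved); releases lock-e and lock-c
  proc-E: no waits; runs immediately, freeing lock-m
  proc-F: no waits; runs immediately, freeing lock-l
  proc-C: no waits; runs immediately, freeing lock-k and lock-a
  run proc-B (all its waits — lock-e — are resolved); releases lock-b and lock-h
  run proc-D (all its waits — lock-e and lock-m — are resolved); releases lock-f and lock-d
  run proc-G (all its waits — lock-b, lock-s, lock-f, lock-c and lock-a — are resolved); releases lock-j


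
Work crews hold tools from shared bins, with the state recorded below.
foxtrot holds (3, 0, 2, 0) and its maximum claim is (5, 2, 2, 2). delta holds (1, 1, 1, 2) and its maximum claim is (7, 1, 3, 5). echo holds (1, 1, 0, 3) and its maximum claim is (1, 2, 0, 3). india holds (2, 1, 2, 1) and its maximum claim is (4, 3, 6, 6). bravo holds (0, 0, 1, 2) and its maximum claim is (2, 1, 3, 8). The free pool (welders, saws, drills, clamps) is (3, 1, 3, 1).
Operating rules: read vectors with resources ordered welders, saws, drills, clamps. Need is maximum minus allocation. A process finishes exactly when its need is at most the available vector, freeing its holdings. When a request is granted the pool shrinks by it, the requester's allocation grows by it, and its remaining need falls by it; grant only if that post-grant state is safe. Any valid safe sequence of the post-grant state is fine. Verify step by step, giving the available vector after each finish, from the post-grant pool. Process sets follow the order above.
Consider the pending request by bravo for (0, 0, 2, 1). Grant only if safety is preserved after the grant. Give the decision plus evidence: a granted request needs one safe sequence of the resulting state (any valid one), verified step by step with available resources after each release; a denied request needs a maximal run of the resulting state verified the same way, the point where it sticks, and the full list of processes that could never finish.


GRANT — the state after the grant stays safe, e.g. via echo, foxtrot, delta, india, bravo.
Key observation: after the grant the pool drops to (3, 1, 1, 0), which still lets echo finish first and unwind the rest.
Verifying the post-grant state step by step:
  pool = (3, 1, 1, 0)
  echo: need (0, 1, 0, 0) fits (3, 1, 1, 0); releases (1, 1, 0, 3), pool now (4, 2, 1, 3)
  foxtrot: need (2, 2, 0, 2) fits (4, 2, 1, 3); releases (3, 0, 2, 0), pool now (7, 2, 3, 3)
  delta: need (6, 0, 2, 3) fits (7, 2, 3, 3); releases (1, 1, 1, 2), pool now (8, 3, 4, 5)
  india: need (2, 2, 4, 5) fits (8, 3, 4, 5); releases (2, 1, 2, 1), pool now (10, 4, 6, 6)
  bravo: need (2, 1, 0, 5) fits (10, 4, 6, 6); releases (0, 0, 3, 3), pool now (10, 4, 9, 9)


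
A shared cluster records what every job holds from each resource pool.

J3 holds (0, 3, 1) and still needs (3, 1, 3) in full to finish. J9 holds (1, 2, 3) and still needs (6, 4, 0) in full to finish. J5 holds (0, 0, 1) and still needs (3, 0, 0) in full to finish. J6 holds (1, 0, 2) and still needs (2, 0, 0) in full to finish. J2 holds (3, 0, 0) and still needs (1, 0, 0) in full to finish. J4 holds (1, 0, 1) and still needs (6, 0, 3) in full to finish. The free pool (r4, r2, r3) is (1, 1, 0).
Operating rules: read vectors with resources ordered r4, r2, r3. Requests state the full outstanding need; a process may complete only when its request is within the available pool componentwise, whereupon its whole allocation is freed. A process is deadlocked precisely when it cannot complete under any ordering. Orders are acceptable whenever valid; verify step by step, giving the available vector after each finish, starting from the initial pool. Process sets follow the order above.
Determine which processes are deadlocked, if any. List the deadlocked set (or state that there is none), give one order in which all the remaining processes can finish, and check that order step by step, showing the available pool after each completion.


The deadlocked set is J9 and J4.
Key observation: J2, J6, J5, J3 can finish, but then (5, 4, 4) is all there is, and the blocked group's r4 demands exceed it.
A valid finishing order for the others: J2, J6, J5, J3. Step-by-step check:
  pool = (1, 1, 0)
  run J2 (needs (1, 0, 0), free (1, 1, 0)); after release of (3, 0, 0) the pool is (4, 1, 0)
  run J6 (needs (2, 0, 0), free (4, 1, 0)); after release of (1, 0, 2) the pool is (5, 1, 2)
  run J5 (needs (3, 0, 0), free (5, 1, 2)); after release of (0, 0, 1) the pool is (5, 1, 3)
  run J3 (needs (3, 1, 3), free (5, 1, 3)); after release of (0, 3, 1) the pool is (5, 4, 4)
None of the blocked processes ever fits:
  J9 still needs (6, 4, 0) but only (5, 4, 4) is free — short on r4
  J4 still needs (6, 0, 3) but only (5, 4, 4) is free — short on r4


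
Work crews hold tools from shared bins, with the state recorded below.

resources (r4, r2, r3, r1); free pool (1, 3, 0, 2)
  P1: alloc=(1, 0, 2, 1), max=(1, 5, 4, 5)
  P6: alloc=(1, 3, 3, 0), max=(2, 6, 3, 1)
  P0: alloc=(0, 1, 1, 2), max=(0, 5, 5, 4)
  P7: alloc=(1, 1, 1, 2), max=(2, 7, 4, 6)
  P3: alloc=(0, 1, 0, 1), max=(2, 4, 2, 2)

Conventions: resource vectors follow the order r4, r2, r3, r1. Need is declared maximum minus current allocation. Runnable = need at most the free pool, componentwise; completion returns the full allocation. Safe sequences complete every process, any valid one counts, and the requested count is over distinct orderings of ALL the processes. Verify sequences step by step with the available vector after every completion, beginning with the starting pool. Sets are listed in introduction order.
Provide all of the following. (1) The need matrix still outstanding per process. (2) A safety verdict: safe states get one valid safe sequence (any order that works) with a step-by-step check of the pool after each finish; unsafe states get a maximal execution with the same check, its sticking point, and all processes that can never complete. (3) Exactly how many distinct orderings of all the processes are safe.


(1) Outstanding need per process (order r4, r2, r3, r1):
  P1: (0, 5, 2, 4)
  P6: (1, 3, 0, 1)
  P0: (0, 4, 4, 2)
  P7: (1, 6, 3, 4)
  P3: (2, 3, 2, 1)
(2) UNSAFE — no complete ordering exists.
Key observation: after P6, P3 the pool peaks at (2, 7, 3, 3), and each blocked process is short somewhere: P1 on r1; P0 on r3; P7 on r1.
Going as far as possible: P6, P3; after that, nothing fits. Check, step by step:
  pool = (1, 3, 0, 2)
  run P6 (needs (1, 3, 0, 1), free (1, 3, 0, 2)); after release of (1, 3, 3, 0) the pool is (2, 6, 3, 2)
  run P3 (needs (2, 3, 2, 1), free (2, 6, 3, 2)); after release of (0, 1, 0, 1) the pool is (2, 7, 3, 3)
  blocked: P1 wants (0, 5, 2, 4), pool (2, 7, 3, 3) — not enough r1
  blocked: P0 wants (0, 4, 4, 2), pool (2, 7, 3, 3) — not enough r3
  blocked: P7 wants (1, 6, 3, 4), pool (2, 7, 3, 3) — not enough r1
Never able to finish: P1, P0 and P7.
(3) Exactly 0 of the possible complete orderings are safe sequences.


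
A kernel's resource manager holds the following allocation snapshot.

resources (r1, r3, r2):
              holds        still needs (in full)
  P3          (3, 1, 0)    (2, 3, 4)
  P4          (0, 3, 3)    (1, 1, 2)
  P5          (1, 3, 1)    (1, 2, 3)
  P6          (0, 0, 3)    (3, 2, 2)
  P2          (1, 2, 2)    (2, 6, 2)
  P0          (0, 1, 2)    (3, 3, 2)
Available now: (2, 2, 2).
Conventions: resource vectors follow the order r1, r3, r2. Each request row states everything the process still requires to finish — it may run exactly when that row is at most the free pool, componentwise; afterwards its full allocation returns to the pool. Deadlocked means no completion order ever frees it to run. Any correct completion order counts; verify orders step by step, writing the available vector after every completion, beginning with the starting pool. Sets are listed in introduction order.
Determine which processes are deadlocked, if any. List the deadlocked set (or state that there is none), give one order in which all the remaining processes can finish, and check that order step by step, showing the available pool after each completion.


No process is deadlocked.
Key observation: the pool covers P4 at once, and every later process fits after earlier releases.
A valid finishing order for the others: P4, P5, P6, P3, P2, P0. Step-by-step check:
  pool = (2, 2, 2)
  run P4 (needs (1, 1, 2), free (2, 2, 2)); after release of (0, 3, 3) the pool is (2, 5, 5)
  run P5 (needs (1, 2, 3), free (2, 5, 5)); after release of (1, 3, 1) the pool is (3, 8, 6)
  run P6 (needs (3, 2, 2), free (3, 8, 6)); after release of (0, 0, 3) the pool is (3, 8, 9)
  run P3 (needs (2, 3, 4), free (3, 8, 9)); after release of (3, 1, 0) the pool is (6, 9, 9)
  run P2 (needs (2, 6, 2), free (6, 9, 9)); after release of (1, 2, 2) the pool is (7, 11, 11)
  run P0 (needs (3, 3, 2), free (7, 11, 11)); after release of (0, 1, 2) the pool is (7, 12, 13)
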